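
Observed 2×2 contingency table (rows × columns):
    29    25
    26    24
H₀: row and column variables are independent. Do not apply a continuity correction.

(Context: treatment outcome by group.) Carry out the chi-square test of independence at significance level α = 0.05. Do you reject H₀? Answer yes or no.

Row totals [54, 50], col totals [55, 49], n=104
χ² = (29−28.56)²/28.56 + (25−25.44)²/25.44 + (26−26.44)²/26.44 + (24−23.56)²/23.56 = 0.0302
df = 1
p-value (upper-tail) = 0.86194
At α=0.05: p ≥ α → fail to reject H₀

reject H₀: no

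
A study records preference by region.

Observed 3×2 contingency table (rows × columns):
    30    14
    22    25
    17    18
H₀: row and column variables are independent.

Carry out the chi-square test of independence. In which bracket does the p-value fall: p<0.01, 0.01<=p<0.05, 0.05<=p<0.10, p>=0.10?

p-value bracket: 0.05<=p<0.10

Row totals [44, 47, 35], col totals [69, 57], n=126
χ² = (30−24.10)²/24.10 + (14−19.90)²/19.90 + (22−25.74)²/25.74 + (25−21.26)²/21.26 + (17−19.17)²/19.17 + (18−15.83)²/15.83 = 4.9402
df = 2
p-value (upper-tail) = 0.08458
→ bracket: 0.05<=p<0.10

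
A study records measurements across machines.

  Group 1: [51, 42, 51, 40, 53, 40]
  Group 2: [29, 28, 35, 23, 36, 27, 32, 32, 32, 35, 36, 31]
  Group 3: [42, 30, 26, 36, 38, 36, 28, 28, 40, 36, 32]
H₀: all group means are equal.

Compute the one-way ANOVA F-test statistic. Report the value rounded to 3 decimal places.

Group means [46.17, 31.33, 33.82], grand mean 35.345
SSB = Σnᵢ(x̄ᵢ−x̄)² = 921.415; SSW = ΣΣ(x−x̄ᵢ)² = 647.136
MSB = 921.415/2 = 460.7077; MSW = 647.136/26 = 24.8899
F = MSB/MSW = 18.5099
df = (2, 26)

test statistic = 18.510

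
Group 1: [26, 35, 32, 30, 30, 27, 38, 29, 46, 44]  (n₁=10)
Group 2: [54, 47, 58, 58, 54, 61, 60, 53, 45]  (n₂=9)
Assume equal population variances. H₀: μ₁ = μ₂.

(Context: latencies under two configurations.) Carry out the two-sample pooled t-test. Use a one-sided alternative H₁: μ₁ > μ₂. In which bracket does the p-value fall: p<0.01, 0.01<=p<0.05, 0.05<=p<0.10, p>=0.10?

p-value bracket: p>=0.10

x̄₁=33.700, s₁=6.945, n₁=10
x̄₂=54.444, s₂=5.548, n₂=9
s_p² = [9·6.945² + 8·5.548²]/17 = 40.0190
SE = √(s_p²·(1/10+1/9)) = 2.9066
t = (33.700−54.444)/2.9066 = -7.1370
df = 17
p-value (one-sided, H₁ greater) = 1.00000
→ bracket: p>=0.10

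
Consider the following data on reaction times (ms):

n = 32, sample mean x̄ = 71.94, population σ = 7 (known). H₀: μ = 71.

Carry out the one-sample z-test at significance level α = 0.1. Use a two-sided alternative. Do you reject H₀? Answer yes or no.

reject H₀: no

SE = σ/√n = 7/√32 = 1.2374
z = (x̄−μ₀)/SE = (71.94−71)/1.2374 = 0.7596
p-value (two-sided) = 0.44747
At α=0.1: p ≥ α → fail to reject H₀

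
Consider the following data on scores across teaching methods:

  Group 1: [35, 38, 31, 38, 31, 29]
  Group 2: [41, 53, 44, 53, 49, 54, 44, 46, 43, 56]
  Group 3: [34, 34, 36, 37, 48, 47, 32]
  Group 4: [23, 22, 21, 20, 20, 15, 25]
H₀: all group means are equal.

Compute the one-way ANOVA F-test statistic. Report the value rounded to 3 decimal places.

Group means [33.67, 48.30, 38.29, 20.86], grand mean 36.633
SSB = Σnᵢ(x̄ᵢ−x̄)² = 3175.248; SSW = ΣΣ(x−x̄ᵢ)² = 647.719
MSB = 3175.248/3 = 1058.4159; MSW = 647.719/26 = 24.9123
F = MSB/MSW = 42.4857
df = (3, 26)

test statistic = 42.486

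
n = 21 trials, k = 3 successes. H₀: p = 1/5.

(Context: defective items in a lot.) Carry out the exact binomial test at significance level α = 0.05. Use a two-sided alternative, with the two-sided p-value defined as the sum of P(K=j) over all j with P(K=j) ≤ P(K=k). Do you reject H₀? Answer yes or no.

reject H₀: no

Exact binomial: n=21, k=3, p₀=1/5=0.2000
P(X=j) = C(n,j)·p₀^j·(1−p₀)^(n−j); p = Σ P(X=j) over j with P(X=j) ≤ P(X=3)
p-value (two-sided) = 0.78437
At α=0.05: p ≥ α → fail to reject H₀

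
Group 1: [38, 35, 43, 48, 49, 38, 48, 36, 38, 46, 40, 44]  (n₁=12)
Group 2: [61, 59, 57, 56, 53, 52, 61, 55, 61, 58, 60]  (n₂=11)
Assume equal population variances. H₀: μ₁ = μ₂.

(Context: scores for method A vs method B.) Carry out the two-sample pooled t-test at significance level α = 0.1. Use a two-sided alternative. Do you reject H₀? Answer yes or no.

x̄₁=41.917, s₁=5.035, n₁=12
x̄₂=57.545, s₂=3.236, n₂=11
s_p² = [11·5.035² + 10·3.236²]/21 = 18.2688
SE = √(s_p²·(1/12+1/11)) = 1.7842
t = (41.917−57.545)/1.7842 = -8.7598
df = 21
p-value (two-sided) = 0.00000
At α=0.1: p < α → reject H₀

reject H₀: yes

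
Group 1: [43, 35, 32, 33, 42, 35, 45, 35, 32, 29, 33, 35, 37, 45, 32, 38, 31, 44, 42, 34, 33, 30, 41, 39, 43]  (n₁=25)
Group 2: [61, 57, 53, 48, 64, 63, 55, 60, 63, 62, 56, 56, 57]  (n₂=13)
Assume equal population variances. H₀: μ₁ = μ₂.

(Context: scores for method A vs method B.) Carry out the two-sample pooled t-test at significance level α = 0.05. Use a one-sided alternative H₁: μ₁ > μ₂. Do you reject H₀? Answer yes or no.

x̄₁=36.720, s₁=5.062, n₁=25
x̄₂=58.077, s₂=4.645, n₂=13
s_p² = [24·5.062² + 12·4.645²]/36 = 24.2768
SE = √(s_p²·(1/25+1/13)) = 1.6848
t = (36.720−58.077)/1.6848 = -12.6763
df = 36
p-value (one-sided, H₁ greater) = 1.00000
At α=0.05: p ≥ α → fail to reject H₀

reject H₀: no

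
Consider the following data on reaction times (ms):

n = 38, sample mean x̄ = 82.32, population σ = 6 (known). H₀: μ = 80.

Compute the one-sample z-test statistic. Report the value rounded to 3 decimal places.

test statistic = 2.384

SE = σ/√n = 6/√38 = 0.9733
z = (x̄−μ₀)/SE = (82.32−80)/0.9733 = 2.3836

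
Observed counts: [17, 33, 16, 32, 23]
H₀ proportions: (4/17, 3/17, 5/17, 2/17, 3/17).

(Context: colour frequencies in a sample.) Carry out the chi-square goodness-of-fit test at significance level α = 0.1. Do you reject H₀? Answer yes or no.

n = 121; E_i = n·p_i = [28.47, 21.35, 35.59, 14.24, 21.35]
χ² = (17−28.47)²/28.47 + (33−21.35)²/21.35 + (16−35.59)²/35.59 + (32−14.24)²/14.24 + (23−21.35)²/21.35 = 44.0522
df = 4
p-value (upper-tail) = 0.00000
At α=0.1: p < α → reject H₀

reject H₀: yes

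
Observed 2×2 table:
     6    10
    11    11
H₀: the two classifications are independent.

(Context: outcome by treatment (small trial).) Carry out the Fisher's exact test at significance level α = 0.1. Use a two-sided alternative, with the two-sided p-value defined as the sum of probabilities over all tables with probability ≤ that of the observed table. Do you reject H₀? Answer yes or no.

Margins: r₁=16, r₂=22, c₁=17, c₂=21, n=38
p_obs = C(16,6)·C(22,11)/C(38,17); sum pmf over tables with pmf ≤ p_obs
p-value (two-sided) = 0.52054
At α=0.1: p ≥ α → fail to reject H₀

reject H₀: no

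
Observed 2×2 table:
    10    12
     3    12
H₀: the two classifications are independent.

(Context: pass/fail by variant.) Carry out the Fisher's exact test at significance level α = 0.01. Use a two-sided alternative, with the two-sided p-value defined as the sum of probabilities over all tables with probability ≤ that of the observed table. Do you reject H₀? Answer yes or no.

Margins: r₁=22, r₂=15, c₁=13, c₂=24, n=37
p_obs = C(22,10)·C(15,3)/C(37,13); sum pmf over tables with pmf ≤ p_obs
p-value (two-sided) = 0.16548
At α=0.01: p ≥ α → fail to reject H₀

reject H₀: no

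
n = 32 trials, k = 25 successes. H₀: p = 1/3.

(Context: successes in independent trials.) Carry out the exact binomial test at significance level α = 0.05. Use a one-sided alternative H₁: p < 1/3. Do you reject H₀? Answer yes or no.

Exact binomial: n=32, k=25, p₀=1/3=0.3333
P(X≤25) from Σ C(n,i)·p₀^i·(1−p₀)^(n−i)
p-value (one-sided, H₁ less) = 1.00000
At α=0.05: p ≥ α → fail to reject H₀

reject H₀: no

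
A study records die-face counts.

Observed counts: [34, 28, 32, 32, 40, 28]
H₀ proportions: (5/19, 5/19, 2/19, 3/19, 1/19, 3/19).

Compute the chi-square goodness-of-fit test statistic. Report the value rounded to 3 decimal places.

n = 194; E_i = n·p_i = [51.05, 51.05, 20.42, 30.63, 10.21, 30.63]
χ² = (34−51.05)²/51.05 + (28−51.05)²/51.05 + (32−20.42)²/20.42 + (32−30.63)²/30.63 + (40−10.21)²/10.21 + (28−30.63)²/30.63 = 109.8694
df = 5

test statistic = 109.869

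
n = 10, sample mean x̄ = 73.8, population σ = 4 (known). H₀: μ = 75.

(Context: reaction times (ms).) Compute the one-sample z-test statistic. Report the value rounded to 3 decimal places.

SE = σ/√n = 4/√10 = 1.2649
z = (x̄−μ₀)/SE = (73.8−75)/1.2649 = -0.9487

test statistic = -0.949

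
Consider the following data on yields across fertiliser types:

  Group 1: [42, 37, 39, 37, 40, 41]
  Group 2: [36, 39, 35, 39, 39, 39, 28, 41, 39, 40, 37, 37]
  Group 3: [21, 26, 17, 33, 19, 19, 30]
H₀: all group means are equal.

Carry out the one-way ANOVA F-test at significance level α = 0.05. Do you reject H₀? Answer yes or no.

Group means [39.33, 37.42, 23.57], grand mean 34.000
SSB = Σnᵢ(x̄ᵢ−x̄)² = 1072.036; SSW = ΣΣ(x−x̄ᵢ)² = 377.964
MSB = 1072.036/2 = 536.0179; MSW = 377.964/22 = 17.1802
F = MSB/MSW = 31.1998
df = (2, 22)
p-value (upper-tail) = 0.00000
At α=0.05: p < α → reject H₀

reject H₀: yes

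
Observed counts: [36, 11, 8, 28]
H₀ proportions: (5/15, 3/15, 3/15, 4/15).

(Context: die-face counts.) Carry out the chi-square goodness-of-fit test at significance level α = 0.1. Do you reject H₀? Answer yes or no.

reject H₀: yes

n = 83; E_i = n·p_i = [27.67, 16.60, 16.60, 22.13]
χ² = (36−27.67)²/27.67 + (11−16.60)²/16.60 + (8−16.60)²/16.60 + (28−22.13)²/22.13 = 10.4096
df = 3
p-value (upper-tail) = 0.01539
At α=0.1: p < α → reject H₀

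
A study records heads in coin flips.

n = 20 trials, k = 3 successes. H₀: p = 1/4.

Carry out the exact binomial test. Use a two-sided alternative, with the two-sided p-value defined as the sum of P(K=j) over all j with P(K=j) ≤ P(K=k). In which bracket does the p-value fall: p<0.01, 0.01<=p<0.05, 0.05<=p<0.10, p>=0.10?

Exact binomial: n=20, k=3, p₀=1/4=0.2500
P(X=j) = C(n,j)·p₀^j·(1−p₀)^(n−j); p = Σ P(X=j) over j with P(X=j) ≤ P(X=3)
p-value (two-sided) = 0.43937
→ bracket: p>=0.10

p-value bracket: p>=0.10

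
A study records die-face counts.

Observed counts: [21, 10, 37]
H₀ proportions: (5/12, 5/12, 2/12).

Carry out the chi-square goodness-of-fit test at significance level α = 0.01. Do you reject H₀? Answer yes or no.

reject H₀: yes

n = 68; E_i = n·p_i = [28.33, 28.33, 11.33]
χ² = (21−28.33)²/28.33 + (10−28.33)²/28.33 + (37−11.33)²/11.33 = 71.8882
df = 2
p-value (upper-tail) = 0.00000
At α=0.01: p < α → reject H₀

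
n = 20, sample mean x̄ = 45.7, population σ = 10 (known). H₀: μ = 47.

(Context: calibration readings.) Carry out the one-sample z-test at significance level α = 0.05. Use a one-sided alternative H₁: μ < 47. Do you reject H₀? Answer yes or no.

reject H₀: no

SE = σ/√n = 10/√20 = 2.2361
z = (x̄−μ₀)/SE = (45.7−47)/2.2361 = -0.5814
p-value (one-sided, H₁ less) = 0.28049
At α=0.05: p ≥ α → fail to reject H₀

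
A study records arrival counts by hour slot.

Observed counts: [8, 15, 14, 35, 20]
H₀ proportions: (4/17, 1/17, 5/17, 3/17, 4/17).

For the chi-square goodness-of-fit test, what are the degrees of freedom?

degrees of freedom = 4

df = k − 1 = 5 − 1 = 4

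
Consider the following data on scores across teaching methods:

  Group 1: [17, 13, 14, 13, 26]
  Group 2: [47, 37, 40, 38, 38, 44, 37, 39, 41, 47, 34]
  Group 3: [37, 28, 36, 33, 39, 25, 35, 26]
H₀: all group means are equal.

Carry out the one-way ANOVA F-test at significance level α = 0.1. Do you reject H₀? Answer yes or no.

Group means [16.60, 40.18, 32.38], grand mean 32.667
SSB = Σnᵢ(x̄ᵢ−x̄)² = 1912.622; SSW = ΣΣ(x−x̄ᵢ)² = 498.711
MSB = 1912.622/2 = 956.3110; MSW = 498.711/21 = 23.7482
F = MSB/MSW = 40.2688
df = (2, 21)
p-value (upper-tail) = 0.00000
At α=0.1: p < α → reject H₀

reject H₀: yes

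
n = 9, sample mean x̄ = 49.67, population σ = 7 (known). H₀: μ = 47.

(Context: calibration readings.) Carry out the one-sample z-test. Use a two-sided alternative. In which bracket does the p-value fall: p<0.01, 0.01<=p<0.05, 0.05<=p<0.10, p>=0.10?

SE = σ/√n = 7/√9 = 2.3333
z = (x̄−μ₀)/SE = (49.67−47)/2.3333 = 1.1443
p-value (two-sided) = 0.25251
→ bracket: p>=0.10

p-value bracket: p>=0.10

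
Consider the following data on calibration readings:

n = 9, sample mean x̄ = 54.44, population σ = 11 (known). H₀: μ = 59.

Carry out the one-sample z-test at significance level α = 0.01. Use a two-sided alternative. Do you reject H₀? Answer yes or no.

SE = σ/√n = 11/√9 = 3.6667
z = (x̄−μ₀)/SE = (54.44−59)/3.6667 = -1.2436
p-value (two-sided) = 0.21363
At α=0.01: p ≥ α → fail to reject H₀

reject H₀: no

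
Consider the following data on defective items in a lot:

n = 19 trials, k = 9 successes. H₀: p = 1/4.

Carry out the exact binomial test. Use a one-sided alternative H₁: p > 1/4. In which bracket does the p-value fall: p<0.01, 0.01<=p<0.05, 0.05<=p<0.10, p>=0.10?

p-value bracket: 0.01<=p<0.05

Exact binomial: n=19, k=9, p₀=1/4=0.2500
P(X≥9) from Σ C(n,i)·p₀^i·(1−p₀)^(n−i)
p-value (one-sided, H₁ greater) = 0.02875
→ bracket: 0.01<=p<0.05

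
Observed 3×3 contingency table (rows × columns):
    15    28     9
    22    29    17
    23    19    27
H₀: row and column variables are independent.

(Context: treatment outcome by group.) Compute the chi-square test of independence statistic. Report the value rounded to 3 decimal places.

test statistic = 10.848

Row totals [52, 68, 69], col totals [60, 76, 53], n=189
χ² = (15−16.51)²/16.51 + (28−20.91)²/20.91 + (9−14.58)²/14.58 + (22−21.59)²/21.59 + (29−27.34)²/27.34 + (17−19.07)²/19.07 + (23−21.90)²/21.90 + (19−27.75)²/27.75 + (27−19.35)²/19.35 = 10.8480
df = 4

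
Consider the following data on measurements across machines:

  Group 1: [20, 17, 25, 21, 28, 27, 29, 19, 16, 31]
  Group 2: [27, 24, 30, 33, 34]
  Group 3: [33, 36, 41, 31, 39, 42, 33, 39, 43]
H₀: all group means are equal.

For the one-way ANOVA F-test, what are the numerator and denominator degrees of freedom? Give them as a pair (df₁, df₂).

k = 3 groups, N = 24 total
df = (k−1, N−k) = (3−1, 24−3) = (2, 21)

degrees of freedom = [2, 21]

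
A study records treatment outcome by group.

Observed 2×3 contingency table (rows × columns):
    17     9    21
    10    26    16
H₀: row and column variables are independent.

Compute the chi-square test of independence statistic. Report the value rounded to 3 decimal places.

Row totals [47, 52], col totals [27, 35, 37], n=99
χ² = (17−12.82)²/12.82 + (9−16.62)²/16.62 + (21−17.57)²/17.57 + (10−14.18)²/14.18 + (26−18.38)²/18.38 + (16−19.43)²/19.43 = 10.5219
df = 2

test statistic = 10.522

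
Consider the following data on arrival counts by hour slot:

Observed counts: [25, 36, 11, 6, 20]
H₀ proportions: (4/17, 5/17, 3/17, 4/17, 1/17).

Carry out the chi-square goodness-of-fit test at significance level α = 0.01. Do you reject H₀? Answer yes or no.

reject H₀: yes

n = 98; E_i = n·p_i = [23.06, 28.82, 17.29, 23.06, 5.76]
χ² = (25−23.06)²/23.06 + (36−28.82)²/28.82 + (11−17.29)²/17.29 + (6−23.06)²/23.06 + (20−5.76)²/5.76 = 52.0134
df = 4
p-value (upper-tail) = 0.00000
At α=0.01: p < α → reject H₀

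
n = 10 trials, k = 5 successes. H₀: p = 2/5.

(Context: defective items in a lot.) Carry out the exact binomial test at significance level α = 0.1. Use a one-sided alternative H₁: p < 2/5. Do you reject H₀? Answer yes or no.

reject H₀: no

Exact binomial: n=10, k=5, p₀=2/5=0.4000
P(X≤5) from Σ C(n,i)·p₀^i·(1−p₀)^(n−i)
p-value (one-sided, H₁ less) = 0.83376
At α=0.1: p ≥ α → fail to reject H₀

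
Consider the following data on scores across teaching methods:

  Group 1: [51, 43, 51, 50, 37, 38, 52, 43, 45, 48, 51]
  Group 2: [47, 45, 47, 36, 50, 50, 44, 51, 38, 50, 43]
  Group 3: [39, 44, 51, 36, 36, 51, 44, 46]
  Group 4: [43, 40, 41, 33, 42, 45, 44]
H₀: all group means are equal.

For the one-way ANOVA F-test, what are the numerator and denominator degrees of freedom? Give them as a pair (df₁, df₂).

degrees of freedom = [3, 33]

k = 4 groups, N = 37 total
df = (k−1, N−k) = (4−1, 37−4) = (3, 33)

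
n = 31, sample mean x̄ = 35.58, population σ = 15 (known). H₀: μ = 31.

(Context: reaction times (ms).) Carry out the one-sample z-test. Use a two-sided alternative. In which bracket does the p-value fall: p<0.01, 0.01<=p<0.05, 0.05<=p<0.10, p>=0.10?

p-value bracket: 0.05<=p<0.10

SE = σ/√n = 15/√31 = 2.6941
z = (x̄−μ₀)/SE = (35.58−31)/2.6941 = 1.7000
p-value (two-sided) = 0.08913
→ bracket: 0.05<=p<0.10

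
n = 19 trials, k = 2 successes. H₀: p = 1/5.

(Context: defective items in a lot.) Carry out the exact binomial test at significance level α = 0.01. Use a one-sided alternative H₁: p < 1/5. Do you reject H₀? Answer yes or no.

reject H₀: no

Exact binomial: n=19, k=2, p₀=1/5=0.2000
P(X≤2) from Σ C(n,i)·p₀^i·(1−p₀)^(n−i)
p-value (one-sided, H₁ less) = 0.23689
At α=0.01: p ≥ α → fail to reject H₀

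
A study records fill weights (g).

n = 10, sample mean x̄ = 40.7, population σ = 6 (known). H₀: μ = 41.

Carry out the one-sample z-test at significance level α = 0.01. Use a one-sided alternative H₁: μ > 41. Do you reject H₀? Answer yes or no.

reject H₀: no

SE = σ/√n = 6/√10 = 1.8974
z = (x̄−μ₀)/SE = (40.7−41)/1.8974 = -0.1581
p-value (one-sided, H₁ greater) = 0.56282
At α=0.01: p ≥ α → fail to reject H₀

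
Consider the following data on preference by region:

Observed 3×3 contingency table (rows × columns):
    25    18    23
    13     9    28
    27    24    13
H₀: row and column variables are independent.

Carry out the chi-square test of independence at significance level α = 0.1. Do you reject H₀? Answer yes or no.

reject H₀: yes

Row totals [66, 50, 64], col totals [65, 51, 64], n=180
χ² = (25−23.83)²/23.83 + (18−18.70)²/18.70 + (23−23.47)²/23.47 + (13−18.06)²/18.06 + (9−14.17)²/14.17 + (28−17.78)²/17.78 + (27−23.11)²/23.11 + (24−18.13)²/18.13 + (13−22.76)²/22.76 = 16.0050
df = 4
p-value (upper-tail) = 0.00301
At α=0.1: p < α → reject H₀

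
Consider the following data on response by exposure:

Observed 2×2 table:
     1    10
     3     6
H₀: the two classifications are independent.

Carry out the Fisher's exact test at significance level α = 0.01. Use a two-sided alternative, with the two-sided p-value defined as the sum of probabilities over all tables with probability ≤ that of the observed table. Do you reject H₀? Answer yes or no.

Margins: r₁=11, r₂=9, c₁=4, c₂=16, n=20
p_obs = C(11,1)·C(9,3)/C(20,4); sum pmf over tables with pmf ≤ p_obs
p-value (two-sided) = 0.28483
At α=0.01: p ≥ α → fail to reject H₀

reject H₀: no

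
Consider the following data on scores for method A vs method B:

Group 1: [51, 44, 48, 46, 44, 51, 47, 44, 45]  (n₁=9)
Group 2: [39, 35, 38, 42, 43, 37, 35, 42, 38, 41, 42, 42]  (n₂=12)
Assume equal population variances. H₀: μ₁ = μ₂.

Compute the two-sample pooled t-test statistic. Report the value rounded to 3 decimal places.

test statistic = 5.690

x̄₁=46.667, s₁=2.828, n₁=9
x̄₂=39.500, s₂=2.876, n₂=12
s_p² = [8·2.828² + 11·2.876²]/19 = 8.1579
SE = √(s_p²·(1/9+1/12)) = 1.2595
t = (46.667−39.500)/1.2595 = 5.6902
df = 19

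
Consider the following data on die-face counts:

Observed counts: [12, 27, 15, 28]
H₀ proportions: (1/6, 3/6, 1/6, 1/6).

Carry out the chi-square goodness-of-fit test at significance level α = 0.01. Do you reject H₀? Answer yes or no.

n = 82; E_i = n·p_i = [13.67, 41.00, 13.67, 13.67]
χ² = (12−13.67)²/13.67 + (27−41.00)²/41.00 + (15−13.67)²/13.67 + (28−13.67)²/13.67 = 20.1463
df = 3
p-value (upper-tail) = 0.00016
At α=0.01: p < α → reject H₀

reject H₀: yes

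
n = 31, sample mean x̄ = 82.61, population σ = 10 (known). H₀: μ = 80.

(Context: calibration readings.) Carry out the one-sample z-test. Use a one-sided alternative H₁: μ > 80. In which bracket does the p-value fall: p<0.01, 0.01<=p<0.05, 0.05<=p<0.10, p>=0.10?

SE = σ/√n = 10/√31 = 1.7961
z = (x̄−μ₀)/SE = (82.61−80)/1.7961 = 1.4532
p-value (one-sided, H₁ greater) = 0.07309
→ bracket: 0.05<=p<0.10

p-value bracket: 0.05<=p<0.10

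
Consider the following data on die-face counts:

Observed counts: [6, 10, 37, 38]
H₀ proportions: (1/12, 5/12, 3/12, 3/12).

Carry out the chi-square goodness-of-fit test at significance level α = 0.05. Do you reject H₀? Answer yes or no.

reject H₀: yes

n = 91; E_i = n·p_i = [7.58, 37.92, 22.75, 22.75]
χ² = (6−7.58)²/7.58 + (10−37.92)²/37.92 + (37−22.75)²/22.75 + (38−22.75)²/22.75 = 40.0330
df = 3
p-value (upper-tail) = 0.00000
At α=0.05: p < α → reject H₀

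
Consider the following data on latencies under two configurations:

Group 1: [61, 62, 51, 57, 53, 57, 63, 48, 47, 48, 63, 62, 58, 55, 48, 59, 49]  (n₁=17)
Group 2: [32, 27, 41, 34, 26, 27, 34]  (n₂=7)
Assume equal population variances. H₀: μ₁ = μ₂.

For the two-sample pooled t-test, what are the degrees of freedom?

df = n₁ + n₂ − 2 = 17 + 7 − 2 = 22

degrees of freedom = 22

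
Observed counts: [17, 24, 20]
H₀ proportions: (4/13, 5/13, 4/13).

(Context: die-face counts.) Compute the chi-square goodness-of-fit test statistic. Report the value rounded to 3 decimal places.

n = 61; E_i = n·p_i = [18.77, 23.46, 18.77]
χ² = (17−18.77)²/18.77 + (24−23.46)²/23.46 + (20−18.77)²/18.77 = 0.2598
df = 2

test statistic = 0.260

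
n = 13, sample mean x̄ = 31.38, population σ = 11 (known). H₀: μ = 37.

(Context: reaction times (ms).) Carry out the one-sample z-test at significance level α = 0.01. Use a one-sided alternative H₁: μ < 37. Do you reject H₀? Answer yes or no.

reject H₀: no

SE = σ/√n = 11/√13 = 3.0509
z = (x̄−μ₀)/SE = (31.38−37)/3.0509 = -1.8421
p-value (one-sided, H₁ less) = 0.03273
At α=0.01: p ≥ α → fail to reject H₀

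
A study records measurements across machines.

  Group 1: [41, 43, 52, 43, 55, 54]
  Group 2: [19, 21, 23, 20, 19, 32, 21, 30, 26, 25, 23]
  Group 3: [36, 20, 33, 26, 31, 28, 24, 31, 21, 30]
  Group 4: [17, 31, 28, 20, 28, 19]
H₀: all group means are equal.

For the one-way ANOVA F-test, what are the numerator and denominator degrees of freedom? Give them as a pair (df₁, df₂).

degrees of freedom = [3, 29]

k = 4 groups, N = 33 total
df = (k−1, N−k) = (4−1, 33−4) = (3, 29)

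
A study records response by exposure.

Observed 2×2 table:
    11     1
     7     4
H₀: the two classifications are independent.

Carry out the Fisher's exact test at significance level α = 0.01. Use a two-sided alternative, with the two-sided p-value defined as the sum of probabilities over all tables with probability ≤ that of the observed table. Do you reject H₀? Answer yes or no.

reject H₀: no

Margins: r₁=12, r₂=11, c₁=18, c₂=5, n=23
p_obs = C(12,11)·C(11,7)/C(23,18); sum pmf over tables with pmf ≤ p_obs
p-value (two-sided) = 0.15495
At α=0.01: p ≥ α → fail to reject H₀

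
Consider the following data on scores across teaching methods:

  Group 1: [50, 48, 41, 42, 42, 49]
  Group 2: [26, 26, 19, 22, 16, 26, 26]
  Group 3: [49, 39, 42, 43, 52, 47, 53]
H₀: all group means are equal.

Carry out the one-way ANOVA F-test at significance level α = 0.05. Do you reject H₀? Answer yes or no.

reject H₀: yes

Group means [45.33, 23.00, 46.43], grand mean 37.900
SSB = Σnᵢ(x̄ᵢ−x̄)² = 2394.752; SSW = ΣΣ(x−x̄ᵢ)² = 353.048
MSB = 2394.752/2 = 1197.3762; MSW = 353.048/17 = 20.7675
F = MSB/MSW = 57.6562
df = (2, 17)
p-value (upper-tail) = 0.00000
At α=0.05: p < α → reject H₀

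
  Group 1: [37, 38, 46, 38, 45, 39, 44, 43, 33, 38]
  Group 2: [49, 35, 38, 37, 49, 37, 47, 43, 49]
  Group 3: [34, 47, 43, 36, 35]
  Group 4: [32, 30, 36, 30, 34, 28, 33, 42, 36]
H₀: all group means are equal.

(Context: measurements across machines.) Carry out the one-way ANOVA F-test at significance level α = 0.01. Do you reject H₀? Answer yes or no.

reject H₀: yes

Group means [40.10, 42.67, 39.00, 33.44], grand mean 38.818
SSB = Σnᵢ(x̄ᵢ−x̄)² = 409.787; SSW = ΣΣ(x−x̄ᵢ)² = 713.122
MSB = 409.787/3 = 136.5956; MSW = 713.122/29 = 24.5904
F = MSB/MSW = 5.5548
df = (3, 29)
p-value (upper-tail) = 0.00388
At α=0.01: p < α → reject H₀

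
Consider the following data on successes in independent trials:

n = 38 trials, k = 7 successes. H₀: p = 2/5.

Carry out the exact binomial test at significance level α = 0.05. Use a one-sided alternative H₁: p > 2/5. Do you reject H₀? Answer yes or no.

reject H₀: no

Exact binomial: n=38, k=7, p₀=2/5=0.4000
P(X≥7) from Σ C(n,i)·p₀^i·(1−p₀)^(n−i)
p-value (one-sided, H₁ greater) = 0.99879
At α=0.05: p ≥ α → fail to reject H₀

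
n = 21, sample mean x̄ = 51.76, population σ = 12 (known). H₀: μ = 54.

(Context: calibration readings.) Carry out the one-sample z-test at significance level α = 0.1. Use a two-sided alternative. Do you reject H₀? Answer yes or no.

SE = σ/√n = 12/√21 = 2.6186
z = (x̄−μ₀)/SE = (51.76−54)/2.6186 = -0.8554
p-value (two-sided) = 0.39232
At α=0.1: p ≥ α → fail to reject H₀

reject H₀: no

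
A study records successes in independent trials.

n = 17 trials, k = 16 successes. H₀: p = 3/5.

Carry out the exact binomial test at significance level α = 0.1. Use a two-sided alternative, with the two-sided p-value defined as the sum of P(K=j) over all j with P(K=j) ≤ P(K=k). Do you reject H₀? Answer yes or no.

Exact binomial: n=17, k=16, p₀=3/5=0.6000
P(X=j) = C(n,j)·p₀^j·(1−p₀)^(n−j); p = Σ P(X=j) over j with P(X=j) ≤ P(X=16)
p-value (two-sided) = 0.00254
At α=0.1: p < α → reject H₀

reject H₀: yes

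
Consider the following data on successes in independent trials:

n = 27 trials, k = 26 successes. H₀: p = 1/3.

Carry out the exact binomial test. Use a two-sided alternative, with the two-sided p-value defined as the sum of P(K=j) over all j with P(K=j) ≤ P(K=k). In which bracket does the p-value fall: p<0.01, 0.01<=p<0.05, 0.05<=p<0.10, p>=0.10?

p-value bracket: p<0.01

Exact binomial: n=27, k=26, p₀=1/3=0.3333
P(X=j) = C(n,j)·p₀^j·(1−p₀)^(n−j); p = Σ P(X=j) over j with P(X=j) ≤ P(X=26)
p-value (two-sided) = 0.00000
→ bracket: p<0.01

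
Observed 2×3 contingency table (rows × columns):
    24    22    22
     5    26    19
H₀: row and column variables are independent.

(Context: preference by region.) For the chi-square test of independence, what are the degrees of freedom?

df = (r−1)(c−1) = (2−1)·(3−1) = 2

degrees of freedom = 2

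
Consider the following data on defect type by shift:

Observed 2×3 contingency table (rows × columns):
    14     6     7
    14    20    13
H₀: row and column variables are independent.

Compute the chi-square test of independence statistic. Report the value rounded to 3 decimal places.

Row totals [27, 47], col totals [28, 26, 20], n=74
χ² = (14−10.22)²/10.22 + (6−9.49)²/9.49 + (7−7.30)²/7.30 + (14−17.78)²/17.78 + (20−16.51)²/16.51 + (13−12.70)²/12.70 = 4.2430
df = 2

test statistic = 4.243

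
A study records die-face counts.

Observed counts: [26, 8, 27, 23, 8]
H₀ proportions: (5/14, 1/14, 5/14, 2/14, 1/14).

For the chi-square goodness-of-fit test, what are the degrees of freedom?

df = k − 1 = 5 − 1 = 4

degrees of freedom = 4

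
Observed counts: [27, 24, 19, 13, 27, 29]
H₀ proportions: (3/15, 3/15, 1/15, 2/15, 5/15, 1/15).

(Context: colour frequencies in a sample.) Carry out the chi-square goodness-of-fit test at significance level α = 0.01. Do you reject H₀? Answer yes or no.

n = 139; E_i = n·p_i = [27.80, 27.80, 9.27, 18.53, 46.33, 9.27]
χ² = (27−27.80)²/27.80 + (24−27.80)²/27.80 + (19−9.27)²/9.27 + (13−18.53)²/18.53 + (27−46.33)²/46.33 + (29−9.27)²/9.27 = 62.5072
df = 5
p-value (upper-tail) = 0.00000
At α=0.01: p < α → reject H₀

reject H₀: yes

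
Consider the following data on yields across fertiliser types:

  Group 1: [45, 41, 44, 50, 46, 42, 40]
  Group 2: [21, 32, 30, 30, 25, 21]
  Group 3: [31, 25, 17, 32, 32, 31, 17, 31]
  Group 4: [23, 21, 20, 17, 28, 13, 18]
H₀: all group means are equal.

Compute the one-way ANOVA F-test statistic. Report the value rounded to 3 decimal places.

test statistic = 28.229

Group means [44.00, 26.50, 27.00, 20.00], grand mean 29.393
SSB = Σnᵢ(x̄ᵢ−x̄)² = 2207.179; SSW = ΣΣ(x−x̄ᵢ)² = 625.500
MSB = 2207.179/3 = 735.7262; MSW = 625.500/24 = 26.0625
F = MSB/MSW = 28.2293
df = (3, 24)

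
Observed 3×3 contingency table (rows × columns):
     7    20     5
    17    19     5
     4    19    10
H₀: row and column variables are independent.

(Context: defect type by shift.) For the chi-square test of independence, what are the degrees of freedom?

df = (r−1)(c−1) = (3−1)·(3−1) = 4

degrees of freedom = 4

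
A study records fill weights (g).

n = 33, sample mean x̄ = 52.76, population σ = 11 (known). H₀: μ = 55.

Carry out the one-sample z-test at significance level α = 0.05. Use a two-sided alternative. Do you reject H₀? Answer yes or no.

reject H₀: no

SE = σ/√n = 11/√33 = 1.9149
z = (x̄−μ₀)/SE = (52.76−55)/1.9149 = -1.1698
p-value (two-sided) = 0.24208
At α=0.05: p ≥ α → fail to reject H₀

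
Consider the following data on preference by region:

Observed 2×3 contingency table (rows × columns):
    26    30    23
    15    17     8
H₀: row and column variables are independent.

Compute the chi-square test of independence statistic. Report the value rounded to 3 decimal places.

test statistic = 1.147

Row totals [79, 40], col totals [41, 47, 31], n=119
χ² = (26−27.22)²/27.22 + (30−31.20)²/31.20 + (23−20.58)²/20.58 + (15−13.78)²/13.78 + (17−15.80)²/15.80 + (8−10.42)²/10.42 = 1.1467
df = 2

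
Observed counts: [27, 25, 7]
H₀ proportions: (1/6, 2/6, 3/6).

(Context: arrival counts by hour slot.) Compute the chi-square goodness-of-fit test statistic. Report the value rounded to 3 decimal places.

n = 59; E_i = n·p_i = [9.83, 19.67, 29.50]
χ² = (27−9.83)²/9.83 + (25−19.67)²/19.67 + (7−29.50)²/29.50 = 48.5763
df = 2

test statistic = 48.576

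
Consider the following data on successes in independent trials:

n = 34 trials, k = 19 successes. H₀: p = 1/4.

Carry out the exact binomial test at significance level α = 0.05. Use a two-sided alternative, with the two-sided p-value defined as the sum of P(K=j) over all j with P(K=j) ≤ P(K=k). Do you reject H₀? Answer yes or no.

reject H₀: yes

Exact binomial: n=34, k=19, p₀=1/4=0.2500
P(X=j) = C(n,j)·p₀^j·(1−p₀)^(n−j); p = Σ P(X=j) over j with P(X=j) ≤ P(X=19)
p-value (two-sided) = 0.00018
At α=0.05: p < α → reject H₀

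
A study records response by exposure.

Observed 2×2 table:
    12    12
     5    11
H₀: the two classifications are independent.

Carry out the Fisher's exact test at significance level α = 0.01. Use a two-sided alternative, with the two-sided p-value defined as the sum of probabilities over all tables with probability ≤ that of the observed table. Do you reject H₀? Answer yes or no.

Margins: r₁=24, r₂=16, c₁=17, c₂=23, n=40
p_obs = C(24,12)·C(16,5)/C(40,17); sum pmf over tables with pmf ≤ p_obs
p-value (two-sided) = 0.33222
At α=0.01: p ≥ α → fail to reject H₀

reject H₀: no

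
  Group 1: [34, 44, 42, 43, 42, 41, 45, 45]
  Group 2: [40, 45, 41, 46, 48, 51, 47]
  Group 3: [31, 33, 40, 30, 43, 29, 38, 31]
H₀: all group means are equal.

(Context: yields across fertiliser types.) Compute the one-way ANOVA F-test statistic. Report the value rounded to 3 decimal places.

Group means [42.00, 45.43, 34.38], grand mean 40.391
SSB = Σnᵢ(x̄ᵢ−x̄)² = 487.889; SSW = ΣΣ(x−x̄ᵢ)² = 369.589
MSB = 487.889/2 = 243.9445; MSW = 369.589/20 = 18.4795
F = MSB/MSW = 13.2008
df = (2, 20)

test statistic = 13.201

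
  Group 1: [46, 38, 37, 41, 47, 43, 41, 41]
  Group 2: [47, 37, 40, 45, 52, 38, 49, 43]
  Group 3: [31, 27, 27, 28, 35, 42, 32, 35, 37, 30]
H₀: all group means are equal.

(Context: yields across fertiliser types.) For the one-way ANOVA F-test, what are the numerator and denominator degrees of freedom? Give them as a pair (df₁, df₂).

degrees of freedom = [2, 23]

k = 3 groups, N = 26 total
df = (k−1, N−k) = (3−1, 26−3) = (2, 23)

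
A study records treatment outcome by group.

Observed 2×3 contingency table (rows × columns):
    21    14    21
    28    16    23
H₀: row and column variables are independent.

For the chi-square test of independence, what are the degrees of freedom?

df = (r−1)(c−1) = (2−1)·(3−1) = 2

degrees of freedom = 2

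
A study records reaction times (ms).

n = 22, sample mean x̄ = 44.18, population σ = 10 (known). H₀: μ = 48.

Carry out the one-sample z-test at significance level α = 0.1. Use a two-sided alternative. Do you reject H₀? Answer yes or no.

SE = σ/√n = 10/√22 = 2.1320
z = (x̄−μ₀)/SE = (44.18−48)/2.1320 = -1.7917
p-value (two-sided) = 0.07317
At α=0.1: p < α → reject H₀

reject H₀: yes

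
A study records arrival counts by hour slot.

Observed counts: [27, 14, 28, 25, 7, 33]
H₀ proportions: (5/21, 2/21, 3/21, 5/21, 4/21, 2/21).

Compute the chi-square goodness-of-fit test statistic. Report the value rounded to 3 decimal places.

n = 134; E_i = n·p_i = [31.90, 12.76, 19.14, 31.90, 25.52, 12.76]
χ² = (27−31.90)²/31.90 + (14−12.76)²/12.76 + (28−19.14)²/19.14 + (25−31.90)²/31.90 + (7−25.52)²/25.52 + (33−12.76)²/12.76 = 52.0041
df = 5

test statistic = 52.004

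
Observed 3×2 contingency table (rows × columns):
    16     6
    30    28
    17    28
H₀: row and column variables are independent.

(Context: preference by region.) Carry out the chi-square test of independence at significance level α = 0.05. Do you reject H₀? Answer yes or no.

reject H₀: yes

Row totals [22, 58, 45], col totals [63, 62], n=125
χ² = (16−11.09)²/11.09 + (6−10.91)²/10.91 + (30−29.23)²/29.23 + (28−28.77)²/28.77 + (17−22.68)²/22.68 + (28−22.32)²/22.32 = 7.2958
df = 2
p-value (upper-tail) = 0.02605
At α=0.05: p < α → reject H₀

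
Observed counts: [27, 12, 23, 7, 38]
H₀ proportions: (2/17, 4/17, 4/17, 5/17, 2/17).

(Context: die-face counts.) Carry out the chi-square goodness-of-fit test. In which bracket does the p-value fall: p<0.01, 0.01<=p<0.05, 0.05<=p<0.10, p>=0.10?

p-value bracket: p<0.01

n = 107; E_i = n·p_i = [12.59, 25.18, 25.18, 31.47, 12.59]
χ² = (27−12.59)²/12.59 + (12−25.18)²/25.18 + (23−25.18)²/25.18 + (7−31.47)²/31.47 + (38−12.59)²/12.59 = 93.9098
df = 4
p-value (upper-tail) = 0.00000
→ bracket: p<0.01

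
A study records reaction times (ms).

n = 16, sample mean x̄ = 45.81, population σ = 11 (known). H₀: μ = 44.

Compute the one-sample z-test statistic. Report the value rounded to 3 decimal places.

test statistic = 0.658

SE = σ/√n = 11/√16 = 2.7500
z = (x̄−μ₀)/SE = (45.81−44)/2.7500 = 0.6582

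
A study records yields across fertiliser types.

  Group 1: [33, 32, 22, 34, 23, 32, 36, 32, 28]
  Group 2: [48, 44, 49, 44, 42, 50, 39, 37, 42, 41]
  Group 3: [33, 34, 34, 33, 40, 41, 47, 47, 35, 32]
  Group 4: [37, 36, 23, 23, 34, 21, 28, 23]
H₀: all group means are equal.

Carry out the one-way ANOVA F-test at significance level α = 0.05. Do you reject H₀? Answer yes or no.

reject H₀: yes

Group means [30.22, 43.60, 37.60, 28.12], grand mean 35.378
SSB = Σnᵢ(x̄ᵢ−x̄)² = 1385.472; SSW = ΣΣ(x−x̄ᵢ)² = 961.231
MSB = 1385.472/3 = 461.8240; MSW = 961.231/33 = 29.1282
F = MSB/MSW = 15.8549
df = (3, 33)
p-value (upper-tail) = 0.00000
At α=0.05: p < α → reject H₀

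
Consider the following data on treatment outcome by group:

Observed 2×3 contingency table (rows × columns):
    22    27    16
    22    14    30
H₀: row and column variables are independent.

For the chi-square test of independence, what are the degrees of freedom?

degrees of freedom = 2

df = (r−1)(c−1) = (2−1)·(3−1) = 2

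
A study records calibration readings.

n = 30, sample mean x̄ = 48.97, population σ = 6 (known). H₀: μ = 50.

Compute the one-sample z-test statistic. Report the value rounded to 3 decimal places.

test statistic = -0.940

SE = σ/√n = 6/√30 = 1.0954
z = (x̄−μ₀)/SE = (48.97−50)/1.0954 = -0.9403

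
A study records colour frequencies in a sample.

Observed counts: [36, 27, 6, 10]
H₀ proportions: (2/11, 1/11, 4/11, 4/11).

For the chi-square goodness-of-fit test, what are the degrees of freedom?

df = k − 1 = 4 − 1 = 3

degrees of freedom = 3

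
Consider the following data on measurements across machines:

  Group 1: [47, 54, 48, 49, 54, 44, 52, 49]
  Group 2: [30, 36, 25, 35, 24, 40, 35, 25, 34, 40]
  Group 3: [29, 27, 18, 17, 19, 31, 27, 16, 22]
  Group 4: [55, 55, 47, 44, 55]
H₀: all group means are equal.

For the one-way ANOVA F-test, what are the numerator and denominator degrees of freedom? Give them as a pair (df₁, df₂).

degrees of freedom = [3, 28]

k = 4 groups, N = 32 total
df = (k−1, N−k) = (4−1, 32−4) = (3, 28)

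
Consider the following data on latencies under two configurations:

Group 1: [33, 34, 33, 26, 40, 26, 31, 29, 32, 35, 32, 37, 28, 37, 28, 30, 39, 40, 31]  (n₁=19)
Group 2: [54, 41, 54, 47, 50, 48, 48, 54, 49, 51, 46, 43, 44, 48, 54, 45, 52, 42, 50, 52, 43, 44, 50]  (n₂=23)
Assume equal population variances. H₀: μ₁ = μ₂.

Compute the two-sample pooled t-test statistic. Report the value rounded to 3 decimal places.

x̄₁=32.684, s₁=4.423, n₁=19
x̄₂=48.217, s₂=4.145, n₂=23
s_p² = [18·4.423² + 22·4.145²]/40 = 18.2505
SE = √(s_p²·(1/19+1/23)) = 1.3244
t = (32.684−48.217)/1.3244 = -11.7284
df = 40

test statistic = -11.728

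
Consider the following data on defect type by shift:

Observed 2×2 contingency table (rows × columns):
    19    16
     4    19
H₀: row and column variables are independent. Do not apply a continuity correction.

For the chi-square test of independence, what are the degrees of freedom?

degrees of freedom = 1

df = (r−1)(c−1) = (2−1)·(2−1) = 1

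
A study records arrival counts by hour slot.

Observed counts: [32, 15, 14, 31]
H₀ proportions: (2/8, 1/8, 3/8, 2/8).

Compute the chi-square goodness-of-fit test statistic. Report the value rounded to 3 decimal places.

n = 92; E_i = n·p_i = [23.00, 11.50, 34.50, 23.00]
χ² = (32−23.00)²/23.00 + (15−11.50)²/11.50 + (14−34.50)²/34.50 + (31−23.00)²/23.00 = 19.5507
df = 3

test statistic = 19.551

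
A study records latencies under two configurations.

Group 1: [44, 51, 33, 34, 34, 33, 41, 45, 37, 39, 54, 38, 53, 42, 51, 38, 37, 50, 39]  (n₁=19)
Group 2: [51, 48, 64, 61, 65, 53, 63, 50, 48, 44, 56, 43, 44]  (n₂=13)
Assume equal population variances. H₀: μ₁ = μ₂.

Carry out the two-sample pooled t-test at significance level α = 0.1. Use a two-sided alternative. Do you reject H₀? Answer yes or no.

reject H₀: yes

x̄₁=41.737, s₁=7.046, n₁=19
x̄₂=53.077, s₂=7.974, n₂=13
s_p² = [18·7.046² + 12·7.974²]/30 = 55.2202
SE = √(s_p²·(1/19+1/13)) = 2.6747
t = (41.737−53.077)/2.6747 = -4.2398
df = 30
p-value (two-sided) = 0.00020
At α=0.1: p < α → reject H₀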